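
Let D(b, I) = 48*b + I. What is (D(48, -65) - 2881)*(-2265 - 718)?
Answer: 1915086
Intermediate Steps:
D(b, I) = I + 48*b
(D(48, -65) - 2881)*(-2265 - 718) = ((-65 + 48*48) - 2881)*(-2265 - 718) = ((-65 + 2304) - 2881)*(-2983) = (2239 - 2881)*(-2983) = -642*(-2983) = 1915086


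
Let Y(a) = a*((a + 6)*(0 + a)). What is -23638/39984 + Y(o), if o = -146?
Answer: -59660937899/19992 ≈ -2.9842e+6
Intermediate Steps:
Y(a) = a**2*(6 + a) (Y(a) = a*((6 + a)*a) = a*(a*(6 + a)) = a**2*(6 + a))
-23638/39984 + Y(o) = -23638/39984 + (-146)**2*(6 - 146) = -23638*1/39984 + 21316*(-140) = -11819/19992 - 2984240 = -59660937899/19992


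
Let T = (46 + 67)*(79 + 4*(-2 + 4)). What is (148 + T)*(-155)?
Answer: -1546745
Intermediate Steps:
T = 9831 (T = 113*(79 + 4*2) = 113*(79 + 8) = 113*87 = 9831)
(148 + T)*(-155) = (148 + 9831)*(-155) = 9979*(-155) = -1546745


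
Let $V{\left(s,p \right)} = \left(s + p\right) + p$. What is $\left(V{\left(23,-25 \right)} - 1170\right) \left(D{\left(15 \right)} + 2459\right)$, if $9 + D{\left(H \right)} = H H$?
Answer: $-3201975$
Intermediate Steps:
$V{\left(s,p \right)} = s + 2 p$ ($V{\left(s,p \right)} = \left(p + s\right) + p = s + 2 p$)
$D{\left(H \right)} = -9 + H^{2}$ ($D{\left(H \right)} = -9 + H H = -9 + H^{2}$)
$\left(V{\left(23,-25 \right)} - 1170\right) \left(D{\left(15 \right)} + 2459\right) = \left(\left(23 + 2 \left(-25\right)\right) - 1170\right) \left(\left(-9 + 15^{2}\right) + 2459\right) = \left(\left(23 - 50\right) - 1170\right) \left(\left(-9 + 225\right) + 2459\right) = \left(-27 - 1170\right) \left(216 + 2459\right) = \left(-1197\right) 2675 = -3201975$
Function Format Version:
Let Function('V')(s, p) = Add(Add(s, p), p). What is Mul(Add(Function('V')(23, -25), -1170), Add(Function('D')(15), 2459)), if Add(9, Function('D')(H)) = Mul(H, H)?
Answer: -3201975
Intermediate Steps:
Function('V')(s, p) = Add(s, Mul(2, p)) (Function('V')(s, p) = Add(Add(p, s), p) = Add(s, Mul(2, p)))
Function('D')(H) = Add(-9, Pow(H, 2)) (Function('D')(H) = Add(-9, Mul(H, H)) = Add(-9, Pow(H, 2)))
Mul(Add(Function('V')(23, -25), -1170), Add(Function('D')(15), 2459)) = Mul(Add(Add(23, Mul(2, -25)), -1170), Add(Add(-9, Pow(15, 2)), 2459)) = Mul(Add(Add(23, -50), -1170), Add(Add(-9, 225), 2459)) = Mul(Add(-27, -1170), Add(216, 2459)) = Mul(-1197, 2675) = -3201975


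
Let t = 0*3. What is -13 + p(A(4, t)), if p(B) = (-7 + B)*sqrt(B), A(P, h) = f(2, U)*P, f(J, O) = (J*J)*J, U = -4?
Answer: -13 + 100*sqrt(2) ≈ 128.42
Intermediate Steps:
f(J, O) = J**3 (f(J, O) = J**2*J = J**3)
t = 0
A(P, h) = 8*P (A(P, h) = 2**3*P = 8*P)
p(B) = sqrt(B)*(-7 + B)
-13 + p(A(4, t)) = -13 + sqrt(8*4)*(-7 + 8*4) = -13 + sqrt(32)*(-7 + 32) = -13 + (4*sqrt(2))*25 = -13 + 100*sqrt(2)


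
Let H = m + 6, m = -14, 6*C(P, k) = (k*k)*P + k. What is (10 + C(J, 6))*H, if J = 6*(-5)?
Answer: 1352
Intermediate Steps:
J = -30
C(P, k) = k/6 + P*k**2/6 (C(P, k) = ((k*k)*P + k)/6 = (k**2*P + k)/6 = (P*k**2 + k)/6 = (k + P*k**2)/6 = k/6 + P*k**2/6)
H = -8 (H = -14 + 6 = -8)
(10 + C(J, 6))*H = (10 + (1/6)*6*(1 - 30*6))*(-8) = (10 + (1/6)*6*(1 - 180))*(-8) = (10 + (1/6)*6*(-179))*(-8) = (10 - 179)*(-8) = -169*(-8) = 1352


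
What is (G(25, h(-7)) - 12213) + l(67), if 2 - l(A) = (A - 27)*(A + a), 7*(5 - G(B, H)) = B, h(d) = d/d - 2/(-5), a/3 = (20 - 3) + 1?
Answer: -119347/7 ≈ -17050.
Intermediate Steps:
a = 54 (a = 3*((20 - 3) + 1) = 3*(17 + 1) = 3*18 = 54)
h(d) = 7/5 (h(d) = 1 - 2*(-1/5) = 1 + 2/5 = 7/5)
G(B, H) = 5 - B/7
l(A) = 2 - (-27 + A)*(54 + A) (l(A) = 2 - (A - 27)*(A + 54) = 2 - (-27 + A)*(54 + A))
(G(25, h(-7)) - 12213) + l(67) = ((5 - 1/7*25) - 12213) + (1460 - 1*67**2 - 27*67) = ((5 - 25/7) - 12213) + (1460 - 1*4489 - 1809) = (10/7 - 12213) + (1460 - 4489 - 1809) = -85481/7 - 4838 = -119347/7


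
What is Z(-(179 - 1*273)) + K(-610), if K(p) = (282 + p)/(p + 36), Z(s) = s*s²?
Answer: 5814092/7 ≈ 8.3059e+5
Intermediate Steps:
Z(s) = s³
K(p) = (282 + p)/(36 + p)
Z(-(179 - 1*273)) + K(-610) = (-(179 - 1*273))³ + (282 - 610)/(36 - 610) = (-(179 - 273))³ - 328/(-574) = (-1*(-94))³ - 1/574*(-328) = 94³ + 4/7 = 830584 + 4/7 = 5814092/7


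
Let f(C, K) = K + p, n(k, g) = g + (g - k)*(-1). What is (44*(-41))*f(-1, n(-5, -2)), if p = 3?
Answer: 3608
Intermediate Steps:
n(k, g) = k (n(k, g) = g + (k - g) = k)
f(C, K) = 3 + K (f(C, K) = K + 3 = 3 + K)
(44*(-41))*f(-1, n(-5, -2)) = (44*(-41))*(3 - 5) = -1804*(-2) = 3608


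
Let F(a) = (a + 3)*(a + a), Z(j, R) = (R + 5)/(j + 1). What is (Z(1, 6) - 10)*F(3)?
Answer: -162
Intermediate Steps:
Z(j, R) = (5 + R)/(1 + j)
F(a) = 2*a*(3 + a) (F(a) = (3 + a)*(2*a) = 2*a*(3 + a))
(Z(1, 6) - 10)*F(3) = ((5 + 6)/(1 + 1) - 10)*(2*3*(3 + 3)) = (11/2 - 10)*(2*3*6) = ((1/2)*11 - 10)*36 = (11/2 - 10)*36 = -9/2*36 = -162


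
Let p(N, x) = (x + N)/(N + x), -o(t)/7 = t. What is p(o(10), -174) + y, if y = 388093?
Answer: 388094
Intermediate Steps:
o(t) = -7*t
p(N, x) = 1 (p(N, x) = (N + x)/(N + x) = 1)
p(o(10), -174) + y = 1 + 388093 = 388094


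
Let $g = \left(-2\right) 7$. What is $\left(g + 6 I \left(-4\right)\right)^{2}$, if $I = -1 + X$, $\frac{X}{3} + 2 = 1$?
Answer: $6724$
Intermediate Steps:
$X = -3$ ($X = -6 + 3 \cdot 1 = -6 + 3 = -3$)
$I = -4$ ($I = -1 - 3 = -4$)
$g = -14$
$\left(g + 6 I \left(-4\right)\right)^{2} = \left(-14 + 6 \left(-4\right) \left(-4\right)\right)^{2} = \left(-14 - -96\right)^{2} = \left(-14 + 96\right)^{2} = 82^{2} = 6724$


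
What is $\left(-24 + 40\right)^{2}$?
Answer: $256$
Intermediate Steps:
$\left(-24 + 40\right)^{2} = 16^{2} = 256$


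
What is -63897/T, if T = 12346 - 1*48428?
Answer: 63897/36082 ≈ 1.7709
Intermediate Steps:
T = -36082 (T = 12346 - 48428 = -36082)
-63897/T = -63897/(-36082) = -63897*(-1/36082) = 63897/36082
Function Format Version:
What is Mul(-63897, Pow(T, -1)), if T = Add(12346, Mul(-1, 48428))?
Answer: Rational(63897, 36082) ≈ 1.7709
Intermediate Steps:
T = -36082 (T = Add(12346, -48428) = -36082)
Mul(-63897, Pow(T, -1)) = Mul(-63897, Pow(-36082, -1)) = Mul(-63897, Rational(-1, 36082)) = Rational(63897, 36082)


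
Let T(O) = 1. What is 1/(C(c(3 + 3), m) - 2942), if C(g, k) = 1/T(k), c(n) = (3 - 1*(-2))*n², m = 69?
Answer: -1/2941 ≈ -0.00034002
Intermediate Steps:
c(n) = 5*n² (c(n) = (3 + 2)*n² = 5*n²)
C(g, k) = 1 (C(g, k) = 1/1 = 1)
1/(C(c(3 + 3), m) - 2942) = 1/(1 - 2942) = 1/(-2941) = -1/2941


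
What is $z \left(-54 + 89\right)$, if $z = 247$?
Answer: $8645$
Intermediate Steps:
$z \left(-54 + 89\right) = 247 \left(-54 + 89\right) = 247 \cdot 35 = 8645$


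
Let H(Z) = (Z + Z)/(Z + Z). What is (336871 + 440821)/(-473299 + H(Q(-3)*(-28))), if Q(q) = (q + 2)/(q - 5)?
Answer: -388846/236649 ≈ -1.6431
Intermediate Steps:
Q(q) = (2 + q)/(-5 + q)
H(Z) = 1 (H(Z) = (2*Z)/((2*Z)) = (2*Z)*(1/(2*Z)) = 1)
(336871 + 440821)/(-473299 + H(Q(-3)*(-28))) = (336871 + 440821)/(-473299 + 1) = 777692/(-473298) = 777692*(-1/473298) = -388846/236649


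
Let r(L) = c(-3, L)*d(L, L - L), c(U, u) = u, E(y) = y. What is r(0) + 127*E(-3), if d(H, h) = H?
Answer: -381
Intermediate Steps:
r(L) = L² (r(L) = L*L = L²)
r(0) + 127*E(-3) = 0² + 127*(-3) = 0 - 381 = -381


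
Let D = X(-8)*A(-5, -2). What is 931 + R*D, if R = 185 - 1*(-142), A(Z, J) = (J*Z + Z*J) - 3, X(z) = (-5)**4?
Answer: 3475306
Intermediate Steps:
X(z) = 625
A(Z, J) = -3 + 2*J*Z (A(Z, J) = (J*Z + J*Z) - 3 = 2*J*Z - 3 = -3 + 2*J*Z)
R = 327 (R = 185 + 142 = 327)
D = 10625 (D = 625*(-3 + 2*(-2)*(-5)) = 625*(-3 + 20) = 625*17 = 10625)
931 + R*D = 931 + 327*10625 = 931 + 3474375 = 3475306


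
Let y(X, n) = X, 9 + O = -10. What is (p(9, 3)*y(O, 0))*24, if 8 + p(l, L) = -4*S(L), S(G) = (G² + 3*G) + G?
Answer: 41952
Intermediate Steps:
O = -19 (O = -9 - 10 = -19)
S(G) = G² + 4*G
p(l, L) = -8 - 4*L*(4 + L)
(p(9, 3)*y(O, 0))*24 = ((-8 - 4*3*(4 + 3))*(-19))*24 = ((-8 - 4*3*7)*(-19))*24 = ((-8 - 84)*(-19))*24 = -92*(-19)*24 = 1748*24 = 41952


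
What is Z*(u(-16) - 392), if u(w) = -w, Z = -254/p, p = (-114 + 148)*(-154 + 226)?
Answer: 5969/153 ≈ 39.013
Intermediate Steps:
p = 2448 (p = 34*72 = 2448)
Z = -127/1224 (Z = -254/2448 = -254*1/2448 = -127/1224 ≈ -0.10376)
Z*(u(-16) - 392) = -127*(-1*(-16) - 392)/1224 = -127*(16 - 392)/1224 = -127/1224*(-376) = 5969/153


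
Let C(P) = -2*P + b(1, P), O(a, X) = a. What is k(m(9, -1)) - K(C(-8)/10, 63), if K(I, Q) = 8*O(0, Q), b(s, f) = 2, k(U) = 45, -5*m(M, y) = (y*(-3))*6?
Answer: 45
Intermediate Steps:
m(M, y) = 18*y/5 (m(M, y) = -y*(-3)*6/5 = -(-3*y)*6/5 = -(-18)*y/5 = 18*y/5)
C(P) = 2 - 2*P (C(P) = -2*P + 2 = 2 - 2*P)
K(I, Q) = 0 (K(I, Q) = 8*0 = 0)
k(m(9, -1)) - K(C(-8)/10, 63) = 45 - 1*0 = 45 + 0 = 45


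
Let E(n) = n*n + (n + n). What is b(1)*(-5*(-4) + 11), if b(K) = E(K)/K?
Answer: 93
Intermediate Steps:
E(n) = n² + 2*n
b(K) = 2 + K (b(K) = (K*(2 + K))/K = 2 + K)
b(1)*(-5*(-4) + 11) = (2 + 1)*(-5*(-4) + 11) = 3*(20 + 11) = 3*31 = 93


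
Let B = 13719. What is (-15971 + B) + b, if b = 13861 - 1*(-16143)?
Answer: 27752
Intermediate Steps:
b = 30004 (b = 13861 + 16143 = 30004)
(-15971 + B) + b = (-15971 + 13719) + 30004 = -2252 + 30004 = 27752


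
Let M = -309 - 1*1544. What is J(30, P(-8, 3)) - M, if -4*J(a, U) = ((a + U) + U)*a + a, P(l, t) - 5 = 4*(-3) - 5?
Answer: 3601/2 ≈ 1800.5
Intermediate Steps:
P(l, t) = -12 (P(l, t) = 5 + (4*(-3) - 5) = 5 + (-12 - 5) = 5 - 17 = -12)
J(a, U) = -a/4 - a*(a + 2*U)/4 (J(a, U) = -(((a + U) + U)*a + a)/4 = -(((U + a) + U)*a + a)/4 = -((a + 2*U)*a + a)/4 = -(a*(a + 2*U) + a)/4 = -(a + a*(a + 2*U))/4 = -a/4 - a*(a + 2*U)/4)
M = -1853 (M = -309 - 1544 = -1853)
J(30, P(-8, 3)) - M = -¼*30*(1 + 30 + 2*(-12)) - 1*(-1853) = -¼*30*(1 + 30 - 24) + 1853 = -¼*30*7 + 1853 = -105/2 + 1853 = 3601/2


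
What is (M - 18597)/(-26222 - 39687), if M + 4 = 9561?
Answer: 9040/65909 ≈ 0.13716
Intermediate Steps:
M = 9557 (M = -4 + 9561 = 9557)
(M - 18597)/(-26222 - 39687) = (9557 - 18597)/(-26222 - 39687) = -9040/(-65909) = -9040*(-1/65909) = 9040/65909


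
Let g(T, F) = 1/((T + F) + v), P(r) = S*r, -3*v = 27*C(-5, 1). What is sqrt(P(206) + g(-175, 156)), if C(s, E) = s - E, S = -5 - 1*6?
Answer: I*sqrt(2775815)/35 ≈ 47.602*I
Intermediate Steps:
S = -11 (S = -5 - 6 = -11)
v = 54 (v = -9*(-5 - 1*1) = -9*(-5 - 1) = -9*(-6) = -1/3*(-162) = 54)
P(r) = -11*r
g(T, F) = 1/(54 + F + T) (g(T, F) = 1/((T + F) + 54) = 1/((F + T) + 54) = 1/(54 + F + T))
sqrt(P(206) + g(-175, 156)) = sqrt(-11*206 + 1/(54 + 156 - 175)) = sqrt(-2266 + 1/35) = sqrt(-79309/35) = I*sqrt(2775815)/35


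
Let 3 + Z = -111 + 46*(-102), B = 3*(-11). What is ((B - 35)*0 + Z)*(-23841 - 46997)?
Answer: 340447428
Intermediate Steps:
B = -33
Z = -4806 (Z = -3 + (-111 + 46*(-102)) = -3 + (-111 - 4692) = -3 - 4803 = -4806)
((B - 35)*0 + Z)*(-23841 - 46997) = ((-33 - 35)*0 - 4806)*(-23841 - 46997) = (-68*0 - 4806)*(-70838) = (0 - 4806)*(-70838) = -4806*(-70838) = 340447428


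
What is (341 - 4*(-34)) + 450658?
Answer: 451135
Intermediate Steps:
(341 - 4*(-34)) + 450658 = (341 + 136) + 450658 = 477 + 450658 = 451135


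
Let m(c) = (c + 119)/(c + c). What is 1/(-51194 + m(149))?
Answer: -149/7627772 ≈ -1.9534e-5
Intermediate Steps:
m(c) = (119 + c)/(2*c) (m(c) = (119 + c)/((2*c)) = (119 + c)*(1/(2*c)) = (119 + c)/(2*c))
1/(-51194 + m(149)) = 1/(-51194 + (½)*(119 + 149)/149) = 1/(-51194 + (½)*(1/149)*268) = 1/(-51194 + 134/149) = 1/(-7627772/149) = -149/7627772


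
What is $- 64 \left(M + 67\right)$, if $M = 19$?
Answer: $-5504$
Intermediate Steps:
$- 64 \left(M + 67\right) = - 64 \left(19 + 67\right) = \left(-64\right) 86 = -5504$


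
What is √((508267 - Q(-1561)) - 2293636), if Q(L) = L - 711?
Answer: I*√1783097 ≈ 1335.3*I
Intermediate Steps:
Q(L) = -711 + L
√((508267 - Q(-1561)) - 2293636) = √((508267 - (-711 - 1561)) - 2293636) = √((508267 - 1*(-2272)) - 2293636) = √((508267 + 2272) - 2293636) = √(510539 - 2293636) = √(-1783097) = I*√1783097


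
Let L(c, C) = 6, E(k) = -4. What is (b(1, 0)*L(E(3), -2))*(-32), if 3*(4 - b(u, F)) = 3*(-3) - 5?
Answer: -1664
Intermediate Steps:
b(u, F) = 26/3 (b(u, F) = 4 - (3*(-3) - 5)/3 = 4 - (-9 - 5)/3 = 4 - ⅓*(-14) = 4 + 14/3 = 26/3)
(b(1, 0)*L(E(3), -2))*(-32) = ((26/3)*6)*(-32) = 52*(-32) = -1664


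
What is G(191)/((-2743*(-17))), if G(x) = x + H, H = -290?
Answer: -99/46631 ≈ -0.0021231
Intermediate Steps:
G(x) = -290 + x (G(x) = x - 290 = -290 + x)
G(191)/((-2743*(-17))) = (-290 + 191)/((-2743*(-17))) = -99/46631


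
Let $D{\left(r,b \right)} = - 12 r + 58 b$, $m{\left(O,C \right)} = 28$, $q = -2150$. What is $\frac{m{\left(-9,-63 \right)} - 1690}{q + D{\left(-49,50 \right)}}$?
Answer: $- \frac{277}{223} \approx -1.2422$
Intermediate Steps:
$\frac{m{\left(-9,-63 \right)} - 1690}{q + D{\left(-49,50 \right)}} = \frac{28 - 1690}{-2150 + \left(\left(-12\right) \left(-49\right) + 58 \cdot 50\right)} = - \frac{1662}{-2150 + \left(588 + 2900\right)} = - \frac{1662}{-2150 + 3488} = - \frac{1662}{1338} = \left(-1662\right) \frac{1}{1338} = - \frac{277}{223}$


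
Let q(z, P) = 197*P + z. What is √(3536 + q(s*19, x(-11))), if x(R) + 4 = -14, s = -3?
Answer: I*√67 ≈ 8.1853*I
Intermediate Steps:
x(R) = -18 (x(R) = -4 - 14 = -18)
q(z, P) = z + 197*P
√(3536 + q(s*19, x(-11))) = √(3536 + (-3*19 + 197*(-18))) = √(3536 + (-57 - 3546)) = √(3536 - 3603) = √(-67) = I*√67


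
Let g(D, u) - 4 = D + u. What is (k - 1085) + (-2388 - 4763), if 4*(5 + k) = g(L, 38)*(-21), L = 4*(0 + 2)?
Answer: -17007/2 ≈ -8503.5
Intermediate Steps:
L = 8 (L = 4*2 = 8)
g(D, u) = 4 + D + u (g(D, u) = 4 + (D + u) = 4 + D + u)
k = -535/2 (k = -5 + ((4 + 8 + 38)*(-21))/4 = -5 + (50*(-21))/4 = -5 + (¼)*(-1050) = -5 - 525/2 = -535/2 ≈ -267.50)
(k - 1085) + (-2388 - 4763) = (-535/2 - 1085) + (-2388 - 4763) = -2705/2 - 7151 = -17007/2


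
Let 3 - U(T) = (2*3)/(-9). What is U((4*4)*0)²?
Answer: 121/9 ≈ 13.444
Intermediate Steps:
U(T) = 11/3 (U(T) = 3 - 2*3/(-9) = 3 - 6*(-1)/9 = 3 - 1*(-⅔) = 3 + ⅔ = 11/3)
U((4*4)*0)² = (11/3)² = 121/9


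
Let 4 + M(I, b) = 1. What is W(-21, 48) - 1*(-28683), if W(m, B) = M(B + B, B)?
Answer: 28680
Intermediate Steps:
M(I, b) = -3 (M(I, b) = -4 + 1 = -3)
W(m, B) = -3
W(-21, 48) - 1*(-28683) = -3 - 1*(-28683) = -3 + 28683 = 28680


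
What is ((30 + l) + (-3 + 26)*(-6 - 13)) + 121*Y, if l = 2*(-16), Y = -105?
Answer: -13144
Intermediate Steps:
l = -32
((30 + l) + (-3 + 26)*(-6 - 13)) + 121*Y = ((30 - 32) + (-3 + 26)*(-6 - 13)) + 121*(-105) = (-2 + 23*(-19)) - 12705 = (-2 - 437) - 12705 = -439 - 12705 = -13144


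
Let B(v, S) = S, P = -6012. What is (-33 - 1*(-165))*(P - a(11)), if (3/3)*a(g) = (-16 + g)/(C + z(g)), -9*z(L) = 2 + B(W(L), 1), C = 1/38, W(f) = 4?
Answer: -5570136/7 ≈ -7.9573e+5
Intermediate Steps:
C = 1/38 ≈ 0.026316
z(L) = -⅓ (z(L) = -(2 + 1)/9 = -⅑*3 = -⅓)
a(g) = 1824/35 - 114*g/35 (a(g) = (-16 + g)/(1/38 - ⅓) = (-16 + g)/(-35/114) = (-16 + g)*(-114/35) = 1824/35 - 114*g/35)
(-33 - 1*(-165))*(P - a(11)) = (-33 - 1*(-165))*(-6012 - (1824/35 - 114/35*11)) = (-33 + 165)*(-6012 - (1824/35 - 1254/35)) = 132*(-6012 - 1*114/7) = 132*(-6012 - 114/7) = 132*(-42198/7) = -5570136/7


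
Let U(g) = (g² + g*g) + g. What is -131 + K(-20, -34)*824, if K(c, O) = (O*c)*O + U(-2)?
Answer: -19046067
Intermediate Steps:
U(g) = g + 2*g² (U(g) = (g² + g²) + g = 2*g² + g = g + 2*g²)
K(c, O) = 6 + c*O² (K(c, O) = (O*c)*O - 2*(1 + 2*(-2)) = c*O² - 2*(1 - 4) = c*O² - 2*(-3) = c*O² + 6 = 6 + c*O²)
-131 + K(-20, -34)*824 = -131 + (6 - 20*(-34)²)*824 = -131 + (6 - 20*1156)*824 = -131 + (6 - 23120)*824 = -131 - 23114*824 = -131 - 19045936 = -19046067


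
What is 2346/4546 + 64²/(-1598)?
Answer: -3717877/1816127 ≈ -2.0471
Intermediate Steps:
2346/4546 + 64²/(-1598) = 2346*(1/4546) + 4096*(-1/1598) = 1173/2273 - 2048/799 = -3717877/1816127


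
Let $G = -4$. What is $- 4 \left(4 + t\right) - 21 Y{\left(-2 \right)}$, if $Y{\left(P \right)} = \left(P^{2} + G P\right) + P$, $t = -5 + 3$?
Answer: $-218$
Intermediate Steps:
$t = -2$
$Y{\left(P \right)} = P^{2} - 3 P$ ($Y{\left(P \right)} = \left(P^{2} - 4 P\right) + P = P^{2} - 3 P$)
$- 4 \left(4 + t\right) - 21 Y{\left(-2 \right)} = - 4 \left(4 - 2\right) - 21 \left(- 2 \left(-3 - 2\right)\right) = \left(-4\right) 2 - 21 \left(\left(-2\right) \left(-5\right)\right) = -8 - 210 = -218$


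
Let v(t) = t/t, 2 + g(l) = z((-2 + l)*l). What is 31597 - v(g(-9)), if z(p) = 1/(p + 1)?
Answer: 31596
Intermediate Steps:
z(p) = 1/(1 + p)
g(l) = -2 + 1/(1 + l*(-2 + l)) (g(l) = -2 + 1/(1 + (-2 + l)*l) = -2 + 1/(1 + l*(-2 + l)))
v(t) = 1
31597 - v(g(-9)) = 31597 - 1*1 = 31597 - 1 = 31596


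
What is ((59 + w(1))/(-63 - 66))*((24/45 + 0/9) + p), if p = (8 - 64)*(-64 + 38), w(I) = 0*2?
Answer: -1289032/1935 ≈ -666.17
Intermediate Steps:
w(I) = 0
p = 1456 (p = -56*(-26) = 1456)
((59 + w(1))/(-63 - 66))*((24/45 + 0/9) + p) = ((59 + 0)/(-63 - 66))*((24/45 + 0/9) + 1456) = (59/(-129))*((24*(1/45) + 0*(1/9)) + 1456) = (59*(-1/129))*((8/15 + 0) + 1456) = -59*(8/15 + 1456)/129 = -59/129*21848/15 = -1289032/1935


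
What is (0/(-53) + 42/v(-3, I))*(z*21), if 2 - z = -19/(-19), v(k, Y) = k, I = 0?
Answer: -294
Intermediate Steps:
z = 1 (z = 2 - (-19)/(-19) = 2 - (-19)*(-1)/19 = 2 - 1*1 = 2 - 1 = 1)
(0/(-53) + 42/v(-3, I))*(z*21) = (0/(-53) + 42/(-3))*(1*21) = (0*(-1/53) + 42*(-⅓))*21 = (0 - 14)*21 = -14*21 = -294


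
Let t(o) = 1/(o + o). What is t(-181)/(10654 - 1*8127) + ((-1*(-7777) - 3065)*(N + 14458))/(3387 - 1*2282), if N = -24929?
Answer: -45134356387553/1010825270 ≈ -44651.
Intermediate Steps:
t(o) = 1/(2*o)
t(-181)/(10654 - 1*8127) + ((-1*(-7777) - 3065)*(N + 14458))/(3387 - 1*2282) = ((1/2)/(-181))/(10654 - 1*8127) + ((-1*(-7777) - 3065)*(-24929 + 14458))/(3387 - 1*2282) = ((1/2)*(-1/181))/(10654 - 8127) + ((7777 - 3065)*(-10471))/(3387 - 2282) = -1/362/2527 + (4712*(-10471))/1105 = -1/362*1/2527 - 49339352*1/1105 = -1/914774 - 49339352/1105 = -45134356387553/1010825270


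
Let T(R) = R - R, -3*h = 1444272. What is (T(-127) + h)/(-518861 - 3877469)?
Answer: 240712/2198165 ≈ 0.10951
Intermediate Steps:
h = -481424 (h = -⅓*1444272 = -481424)
T(R) = 0
(T(-127) + h)/(-518861 - 3877469) = (0 - 481424)/(-518861 - 3877469) = -481424/(-4396330) = -481424*(-1/4396330) = 240712/2198165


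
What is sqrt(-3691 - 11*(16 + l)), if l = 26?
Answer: I*sqrt(4153) ≈ 64.444*I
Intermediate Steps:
sqrt(-3691 - 11*(16 + l)) = sqrt(-3691 - 11*(16 + 26)) = sqrt(-3691 - 11*42) = sqrt(-3691 - 462) = sqrt(-4153) = I*sqrt(4153)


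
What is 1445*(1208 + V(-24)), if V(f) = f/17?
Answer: 1743520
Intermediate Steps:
V(f) = f/17 (V(f) = f*(1/17) = f/17)
1445*(1208 + V(-24)) = 1445*(1208 + (1/17)*(-24)) = 1445*(1208 - 24/17) = 1445*(20512/17) = 1743520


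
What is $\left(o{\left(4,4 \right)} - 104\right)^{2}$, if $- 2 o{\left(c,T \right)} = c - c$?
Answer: $10816$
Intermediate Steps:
$o{\left(c,T \right)} = 0$ ($o{\left(c,T \right)} = - \frac{c - c}{2} = \left(- \frac{1}{2}\right) 0 = 0$)
$\left(o{\left(4,4 \right)} - 104\right)^{2} = \left(0 - 104\right)^{2} = \left(-104\right)^{2} = 10816$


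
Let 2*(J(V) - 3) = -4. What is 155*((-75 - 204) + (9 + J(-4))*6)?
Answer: -33945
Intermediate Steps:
J(V) = 1 (J(V) = 3 + (½)*(-4) = 3 - 2 = 1)
155*((-75 - 204) + (9 + J(-4))*6) = 155*((-75 - 204) + (9 + 1)*6) = 155*(-279 + 10*6) = 155*(-279 + 60) = 155*(-219) = -33945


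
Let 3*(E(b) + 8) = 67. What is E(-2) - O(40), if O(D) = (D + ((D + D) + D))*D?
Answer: -19157/3 ≈ -6385.7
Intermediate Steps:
E(b) = 43/3 (E(b) = -8 + (⅓)*67 = -8 + 67/3 = 43/3)
O(D) = 4*D² (O(D) = (D + (2*D + D))*D = (D + 3*D)*D = (4*D)*D = 4*D²)
E(-2) - O(40) = 43/3 - 4*40² = 43/3 - 4*1600 = 43/3 - 1*6400 = 43/3 - 6400 = -19157/3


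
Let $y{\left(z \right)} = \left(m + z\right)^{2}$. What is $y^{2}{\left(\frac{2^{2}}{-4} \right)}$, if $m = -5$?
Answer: $1296$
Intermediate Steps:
$y{\left(z \right)} = \left(-5 + z\right)^{2}$
$y^{2}{\left(\frac{2^{2}}{-4} \right)} = \left(\left(-5 + \frac{2^{2}}{-4}\right)^{2}\right)^{2} = \left(\left(-5 + 4 \left(- \frac{1}{4}\right)\right)^{2}\right)^{2} = \left(\left(-5 - 1\right)^{2}\right)^{2} = \left(\left(-6\right)^{2}\right)^{2} = 36^{2} = 1296$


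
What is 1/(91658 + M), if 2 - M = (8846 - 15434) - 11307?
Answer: 1/109555 ≈ 9.1278e-6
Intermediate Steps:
M = 17897 (M = 2 - ((8846 - 15434) - 11307) = 2 - (-6588 - 11307) = 2 - 1*(-17895) = 2 + 17895 = 17897)
1/(91658 + M) = 1/(91658 + 17897) = 1/109555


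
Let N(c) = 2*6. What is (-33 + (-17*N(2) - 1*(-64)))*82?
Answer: -14186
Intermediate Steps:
N(c) = 12
(-33 + (-17*N(2) - 1*(-64)))*82 = (-33 + (-17*12 - 1*(-64)))*82 = (-33 + (-204 + 64))*82 = (-33 - 140)*82 = -173*82 = -14186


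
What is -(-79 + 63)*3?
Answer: 48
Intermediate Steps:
-(-79 + 63)*3 = -(-16)*3 = -1*(-48) = 48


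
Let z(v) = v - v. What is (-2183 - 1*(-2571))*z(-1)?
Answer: 0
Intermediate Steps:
z(v) = 0
(-2183 - 1*(-2571))*z(-1) = (-2183 - 1*(-2571))*0 = (-2183 + 2571)*0 = 388*0 = 0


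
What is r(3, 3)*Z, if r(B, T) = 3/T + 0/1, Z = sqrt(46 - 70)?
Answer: 2*I*sqrt(6) ≈ 4.899*I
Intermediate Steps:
Z = 2*I*sqrt(6) (Z = sqrt(-24) = 2*I*sqrt(6) ≈ 4.899*I)
r(B, T) = 3/T (r(B, T) = 3/T + 0*1 = 3/T + 0 = 3/T)
r(3, 3)*Z = (3/3)*(2*I*sqrt(6)) = (3*(1/3))*(2*I*sqrt(6)) = 1*(2*I*sqrt(6)) = 2*I*sqrt(6)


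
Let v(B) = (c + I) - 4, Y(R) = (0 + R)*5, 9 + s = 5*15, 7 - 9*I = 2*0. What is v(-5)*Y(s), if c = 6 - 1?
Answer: 1760/3 ≈ 586.67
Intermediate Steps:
I = 7/9 (I = 7/9 - 2*0/9 = 7/9 - ⅑*0 = 7/9 + 0 = 7/9 ≈ 0.77778)
s = 66 (s = -9 + 5*15 = -9 + 75 = 66)
c = 5
Y(R) = 5*R (Y(R) = R*5 = 5*R)
v(B) = 16/9 (v(B) = (5 + 7/9) - 4 = 52/9 - 4 = 16/9)
v(-5)*Y(s) = 16*(5*66)/9 = (16/9)*330 = 1760/3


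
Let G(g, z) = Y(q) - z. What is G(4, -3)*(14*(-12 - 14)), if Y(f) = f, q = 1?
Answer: -1456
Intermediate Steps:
G(g, z) = 1 - z
G(4, -3)*(14*(-12 - 14)) = (1 - 1*(-3))*(14*(-12 - 14)) = (1 + 3)*(14*(-26)) = 4*(-364) = -1456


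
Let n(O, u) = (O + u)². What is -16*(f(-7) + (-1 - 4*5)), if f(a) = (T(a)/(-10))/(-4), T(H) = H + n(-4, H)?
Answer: 1452/5 ≈ 290.40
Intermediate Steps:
T(H) = H + (-4 + H)²
f(a) = a/40 + (-4 + a)²/40 (f(a) = ((a + (-4 + a)²)/(-10))/(-4) = ((a + (-4 + a)²)*(-⅒))*(-¼) = (-a/10 - (-4 + a)²/10)*(-¼) = a/40 + (-4 + a)²/40)
-16*(f(-7) + (-1 - 4*5)) = -16*(((1/40)*(-7) + (-4 - 7)²/40) + (-1 - 4*5)) = -16*((-7/40 + (1/40)*(-11)²) + (-1 - 20)) = -16*((-7/40 + (1/40)*121) - 21) = -16*((-7/40 + 121/40) - 21) = -16*(57/20 - 21) = -16*(-363/20) = 1452/5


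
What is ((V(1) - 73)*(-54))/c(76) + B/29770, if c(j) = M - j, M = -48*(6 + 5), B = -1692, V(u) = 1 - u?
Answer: -29593827/4495270 ≈ -6.5833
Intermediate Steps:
M = -528 (M = -48*11 = -528)
c(j) = -528 - j
((V(1) - 73)*(-54))/c(76) + B/29770 = (((1 - 1*1) - 73)*(-54))/(-528 - 1*76) - 1692/29770 = (((1 - 1) - 73)*(-54))/(-528 - 76) - 1692*1/29770 = ((0 - 73)*(-54))/(-604) - 846/14885 = -73*(-54)*(-1/604) - 846/14885 = 3942*(-1/604) - 846/14885 = -1971/302 - 846/14885 = -29593827/4495270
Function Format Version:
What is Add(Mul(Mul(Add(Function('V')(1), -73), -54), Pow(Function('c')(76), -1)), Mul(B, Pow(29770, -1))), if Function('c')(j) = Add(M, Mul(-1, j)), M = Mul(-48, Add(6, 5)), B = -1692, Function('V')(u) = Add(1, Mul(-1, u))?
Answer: Rational(-29593827, 4495270) ≈ -6.5833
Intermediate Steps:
M = -528 (M = Mul(-48, 11) = -528)
Function('c')(j) = Add(-528, Mul(-1, j))
Add(Mul(Mul(Add(Function('V')(1), -73), -54), Pow(Function('c')(76), -1)), Mul(B, Pow(29770, -1))) = Add(Mul(Mul(Add(Add(1, Mul(-1, 1)), -73), -54), Pow(Add(-528, Mul(-1, 76)), -1)), Mul(-1692, Pow(29770, -1))) = Add(Mul(Mul(Add(Add(1, -1), -73), -54), Pow(Add(-528, -76), -1)), Mul(-1692, Rational(1, 29770))) = Add(Mul(Mul(Add(0, -73), -54), Pow(-604, -1)), Rational(-846, 14885)) = Add(Mul(Mul(-73, -54), Rational(-1, 604)), Rational(-846, 14885)) = Add(Mul(3942, Rational(-1, 604)), Rational(-846, 14885)) = Add(Rational(-1971, 302), Rational(-846, 14885)) = Rational(-29593827, 4495270)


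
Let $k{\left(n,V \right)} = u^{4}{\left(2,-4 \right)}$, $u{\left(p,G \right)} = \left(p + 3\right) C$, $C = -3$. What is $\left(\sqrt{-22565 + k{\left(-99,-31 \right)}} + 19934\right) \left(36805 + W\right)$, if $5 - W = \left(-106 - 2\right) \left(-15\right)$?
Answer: $701477460 + 70380 \sqrt{7015} \approx 7.0737 \cdot 10^{8}$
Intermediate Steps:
$u{\left(p,G \right)} = -9 - 3 p$ ($u{\left(p,G \right)} = \left(p + 3\right) \left(-3\right) = \left(3 + p\right) \left(-3\right) = -9 - 3 p$)
$k{\left(n,V \right)} = 50625$ ($k{\left(n,V \right)} = \left(-9 - 6\right)^{4} = \left(-15\right)^{4} = 50625$)
$W = -1615$ ($W = 5 - \left(-106 - 2\right) \left(-15\right) = 5 - \left(-108\right) \left(-15\right) = 5 - 1620 = -1615$)
$\left(\sqrt{-22565 + k{\left(-99,-31 \right)}} + 19934\right) \left(36805 + W\right) = \left(\sqrt{-22565 + 50625} + 19934\right) \left(36805 - 1615\right) = \left(\sqrt{28060} + 19934\right) 35190 = \left(2 \sqrt{7015} + 19934\right) 35190 = \left(19934 + 2 \sqrt{7015}\right) 35190 = 701477460 + 70380 \sqrt{7015}$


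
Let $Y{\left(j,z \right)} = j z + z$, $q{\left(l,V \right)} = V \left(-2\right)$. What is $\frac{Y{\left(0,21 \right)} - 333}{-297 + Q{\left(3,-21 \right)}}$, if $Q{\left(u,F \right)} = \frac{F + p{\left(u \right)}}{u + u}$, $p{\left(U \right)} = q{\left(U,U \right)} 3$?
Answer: $\frac{624}{607} \approx 1.028$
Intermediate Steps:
$q{\left(l,V \right)} = - 2 V$
$Y{\left(j,z \right)} = z + j z$
$p{\left(U \right)} = - 6 U$ ($p{\left(U \right)} = - 2 U 3 = - 6 U$)
$Q{\left(u,F \right)} = \frac{F - 6 u}{2 u}$ ($Q{\left(u,F \right)} = \frac{F - 6 u}{u + u} = \frac{F - 6 u}{2 u}$)
$\frac{Y{\left(0,21 \right)} - 333}{-297 + Q{\left(3,-21 \right)}} = \frac{21 \left(1 + 0\right) - 333}{-297 + \left(-3 + \frac{1}{2} \left(-21\right) \frac{1}{3}\right)} = \frac{21 \cdot 1 - 333}{-297 + \left(-3 + \frac{1}{2} \left(-21\right) \frac{1}{3}\right)} = \frac{21 - 333}{-297 - \frac{13}{2}} = - \frac{312}{-297 - \frac{13}{2}} = - \frac{312}{- \frac{607}{2}} = \left(-312\right) \left(- \frac{2}{607}\right) = \frac{624}{607}$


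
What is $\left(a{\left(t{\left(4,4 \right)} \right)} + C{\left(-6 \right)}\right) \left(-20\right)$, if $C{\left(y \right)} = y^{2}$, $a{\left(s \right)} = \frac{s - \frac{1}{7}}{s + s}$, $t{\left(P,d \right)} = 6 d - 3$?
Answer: $- \frac{107300}{147} \approx -729.93$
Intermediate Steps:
$t{\left(P,d \right)} = -3 + 6 d$
$a{\left(s \right)} = \frac{- \frac{1}{7} + s}{2 s}$ ($a{\left(s \right)} = \frac{s - \frac{1}{7}}{2 s} = \left(s - \frac{1}{7}\right) \frac{1}{2 s} = \left(- \frac{1}{7} + s\right) \frac{1}{2 s} = \frac{- \frac{1}{7} + s}{2 s}$)
$\left(a{\left(t{\left(4,4 \right)} \right)} + C{\left(-6 \right)}\right) \left(-20\right) = \left(\frac{-1 + 7 \left(-3 + 6 \cdot 4\right)}{14 \left(-3 + 6 \cdot 4\right)} + \left(-6\right)^{2}\right) \left(-20\right) = \left(\frac{-1 + 7 \left(-3 + 24\right)}{14 \left(-3 + 24\right)} + 36\right) \left(-20\right) = \left(\frac{-1 + 7 \cdot 21}{14 \cdot 21} + 36\right) \left(-20\right) = \left(\frac{1}{14} \cdot \frac{1}{21} \left(-1 + 147\right) + 36\right) \left(-20\right) = \left(\frac{1}{14} \cdot \frac{1}{21} \cdot 146 + 36\right) \left(-20\right) = \left(\frac{73}{147} + 36\right) \left(-20\right) = \frac{5365}{147} \left(-20\right) = - \frac{107300}{147}$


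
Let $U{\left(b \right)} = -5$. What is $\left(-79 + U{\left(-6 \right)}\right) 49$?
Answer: $-4116$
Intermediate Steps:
$\left(-79 + U{\left(-6 \right)}\right) 49 = \left(-79 - 5\right) 49 = \left(-84\right) 49 = -4116$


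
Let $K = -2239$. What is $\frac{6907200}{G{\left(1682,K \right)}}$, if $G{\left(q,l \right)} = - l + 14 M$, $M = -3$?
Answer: $\frac{6907200}{2197} \approx 3143.9$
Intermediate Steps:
$G{\left(q,l \right)} = -42 - l$ ($G{\left(q,l \right)} = - l + 14 \left(-3\right) = - l - 42 = -42 - l$)
$\frac{6907200}{G{\left(1682,K \right)}} = \frac{6907200}{-42 - -2239} = \frac{6907200}{-42 + 2239} = \frac{6907200}{2197}$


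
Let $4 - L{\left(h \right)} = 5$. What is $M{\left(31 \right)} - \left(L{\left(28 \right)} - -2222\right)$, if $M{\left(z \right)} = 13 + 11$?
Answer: $-2197$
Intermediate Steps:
$L{\left(h \right)} = -1$ ($L{\left(h \right)} = 4 - 5 = -1$)
$M{\left(z \right)} = 24$
$M{\left(31 \right)} - \left(L{\left(28 \right)} - -2222\right) = 24 - \left(-1 - -2222\right) = 24 - \left(-1 + 2222\right) = 24 - 2221 = -2197$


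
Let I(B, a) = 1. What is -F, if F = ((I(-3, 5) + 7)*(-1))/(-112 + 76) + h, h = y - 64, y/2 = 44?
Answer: -218/9 ≈ -24.222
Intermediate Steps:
y = 88 (y = 2*44 = 88)
h = 24 (h = 88 - 64 = 24)
F = 218/9 (F = ((1 + 7)*(-1))/(-112 + 76) + 24 = (8*(-1))/(-36) + 24 = -8*(-1/36) + 24 = 2/9 + 24 = 218/9 ≈ 24.222)
-F = -1*218/9 = -218/9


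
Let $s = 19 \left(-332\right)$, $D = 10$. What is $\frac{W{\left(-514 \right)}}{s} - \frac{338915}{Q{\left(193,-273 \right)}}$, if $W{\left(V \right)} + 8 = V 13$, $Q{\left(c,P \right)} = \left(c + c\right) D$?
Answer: $- \frac{105602621}{1217444} \approx -86.741$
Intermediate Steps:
$Q{\left(c,P \right)} = 20 c$ ($Q{\left(c,P \right)} = \left(c + c\right) 10 = 2 c 10 = 20 c$)
$s = -6308$
$W{\left(V \right)} = -8 + 13 V$ ($W{\left(V \right)} = -8 + V 13 = -8 + 13 V$)
$\frac{W{\left(-514 \right)}}{s} - \frac{338915}{Q{\left(193,-273 \right)}} = \frac{-8 + 13 \left(-514\right)}{-6308} - \frac{338915}{20 \cdot 193} = \left(-8 - 6682\right) \left(- \frac{1}{6308}\right) - \frac{338915}{3860} = \left(-6690\right) \left(- \frac{1}{6308}\right) - \frac{67783}{772} = \frac{3345}{3154} - \frac{67783}{772} = - \frac{105602621}{1217444}$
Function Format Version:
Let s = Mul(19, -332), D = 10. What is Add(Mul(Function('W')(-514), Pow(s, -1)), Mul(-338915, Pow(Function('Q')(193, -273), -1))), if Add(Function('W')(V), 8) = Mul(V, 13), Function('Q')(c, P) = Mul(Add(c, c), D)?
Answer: Rational(-105602621, 1217444) ≈ -86.741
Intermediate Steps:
Function('Q')(c, P) = Mul(20, c) (Function('Q')(c, P) = Mul(Add(c, c), 10) = Mul(Mul(2, c), 10) = Mul(20, c))
s = -6308
Function('W')(V) = Add(-8, Mul(13, V)) (Function('W')(V) = Add(-8, Mul(V, 13)) = Add(-8, Mul(13, V)))
Add(Mul(Function('W')(-514), Pow(s, -1)), Mul(-338915, Pow(Function('Q')(193, -273), -1))) = Add(Mul(Add(-8, Mul(13, -514)), Pow(-6308, -1)), Mul(-338915, Pow(Mul(20, 193), -1))) = Add(Mul(Add(-8, -6682), Rational(-1, 6308)), Mul(-338915, Pow(3860, -1))) = Add(Mul(-6690, Rational(-1, 6308)), Mul(-338915, Rational(1, 3860))) = Add(Rational(3345, 3154), Rational(-67783, 772)) = Rational(-105602621, 1217444)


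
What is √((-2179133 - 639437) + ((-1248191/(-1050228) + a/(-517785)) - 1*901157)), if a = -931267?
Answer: 7*I*√69284445187883907452887645/30210683610 ≈ 1928.7*I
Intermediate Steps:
√((-2179133 - 639437) + ((-1248191/(-1050228) + a/(-517785)) - 1*901157)) = √((-2179133 - 639437) + ((-1248191/(-1050228) - 931267/(-517785)) - 1*901157)) = √(-2818570 + ((-1248191*(-1/1050228) - 931267*(-1/517785)) - 901157)) = √(-2818570 + ((1248191/1050228 + 931267/517785) - 901157)) = √(-2818570 + (541445751937/181264101660 - 901157)) = √(-2818570 - 163346872613868683/181264101660) = √(-674252431629694883/181264101660) = 7*I*√69284445187883907452887645/30210683610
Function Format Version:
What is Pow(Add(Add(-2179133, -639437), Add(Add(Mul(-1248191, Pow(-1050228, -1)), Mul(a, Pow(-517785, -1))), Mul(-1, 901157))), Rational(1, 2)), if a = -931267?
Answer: Mul(Rational(7, 30210683610), I, Pow(69284445187883907452887645, Rational(1, 2))) ≈ Mul(1928.7, I)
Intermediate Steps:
Pow(Add(Add(-2179133, -639437), Add(Add(Mul(-1248191, Pow(-1050228, -1)), Mul(a, Pow(-517785, -1))), Mul(-1, 901157))), Rational(1, 2)) = Pow(Add(Add(-2179133, -639437), Add(Add(Mul(-1248191, Pow(-1050228, -1)), Mul(-931267, Pow(-517785, -1))), Mul(-1, 901157))), Rational(1, 2)) = Pow(Add(-2818570, Add(Add(Mul(-1248191, Rational(-1, 1050228)), Mul(-931267, Rational(-1, 517785))), -901157)), Rational(1, 2)) = Pow(Add(-2818570, Add(Add(Rational(1248191, 1050228), Rational(931267, 517785)), -901157)), Rational(1, 2)) = Pow(Add(-2818570, Add(Rational(541445751937, 181264101660), -901157)), Rational(1, 2)) = Pow(Add(-2818570, Rational(-163346872613868683, 181264101660)), Rational(1, 2)) = Pow(Rational(-674252431629694883, 181264101660), Rational(1, 2)) = Mul(Rational(7, 30210683610), I, Pow(69284445187883907452887645, Rational(1, 2)))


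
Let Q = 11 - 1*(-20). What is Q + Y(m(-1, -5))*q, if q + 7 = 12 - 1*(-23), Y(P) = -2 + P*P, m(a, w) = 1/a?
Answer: 3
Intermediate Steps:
Y(P) = -2 + P**2
Q = 31 (Q = 11 + 20 = 31)
q = 28 (q = -7 + (12 - 1*(-23)) = -7 + (12 + 23) = -7 + 35 = 28)
Q + Y(m(-1, -5))*q = 31 + (-2 + (1/(-1))**2)*28 = 31 + (-2 + (-1)**2)*28 = 31 + (-2 + 1)*28 = 31 - 1*28 = 31 - 28 = 3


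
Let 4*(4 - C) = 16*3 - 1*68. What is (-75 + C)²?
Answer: 4356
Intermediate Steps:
C = 9 (C = 4 - (16*3 - 1*68)/4 = 4 - (48 - 68)/4 = 4 - ¼*(-20) = 4 + 5 = 9)
(-75 + C)² = (-75 + 9)² = (-66)² = 4356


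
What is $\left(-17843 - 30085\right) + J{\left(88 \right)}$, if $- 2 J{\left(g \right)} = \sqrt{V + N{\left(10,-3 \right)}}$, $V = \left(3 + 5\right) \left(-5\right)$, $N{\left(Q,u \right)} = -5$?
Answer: $-47928 - \frac{3 i \sqrt{5}}{2} \approx -47928.0 - 3.3541 i$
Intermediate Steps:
$V = -40$ ($V = 8 \left(-5\right) = -40$)
$J{\left(g \right)} = - \frac{3 i \sqrt{5}}{2}$ ($J{\left(g \right)} = - \frac{\sqrt{-40 - 5}}{2} = - \frac{\sqrt{-45}}{2} = - \frac{3 i \sqrt{5}}{2}$)
$\left(-17843 - 30085\right) + J{\left(88 \right)} = \left(-17843 - 30085\right) - \frac{3 i \sqrt{5}}{2} = -47928 - \frac{3 i \sqrt{5}}{2}$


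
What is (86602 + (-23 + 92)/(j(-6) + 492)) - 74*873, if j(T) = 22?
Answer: 11308069/514 ≈ 22000.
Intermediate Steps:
(86602 + (-23 + 92)/(j(-6) + 492)) - 74*873 = (86602 + (-23 + 92)/(22 + 492)) - 74*873 = (86602 + 69/514) - 64602 = 44513497/514 - 64602 = 11308069/514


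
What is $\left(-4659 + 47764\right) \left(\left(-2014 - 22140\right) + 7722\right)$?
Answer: $-708301360$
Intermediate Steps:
$\left(-4659 + 47764\right) \left(\left(-2014 - 22140\right) + 7722\right) = 43105 \left(-24154 + 7722\right) = 43105 \left(-16432\right) = -708301360$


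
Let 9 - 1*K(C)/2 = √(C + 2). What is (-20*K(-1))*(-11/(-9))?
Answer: -3520/9 ≈ -391.11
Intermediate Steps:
K(C) = 18 - 2*√(2 + C) (K(C) = 18 - 2*√(C + 2) = 18 - 2*√(2 + C))
(-20*K(-1))*(-11/(-9)) = (-20*(18 - 2*√(2 - 1)))*(-11/(-9)) = (-20*(18 - 2*√1))*(-11*(-⅑)) = -20*(18 - 2*1)*(11/9) = -20*(18 - 2)*(11/9) = -20*16*(11/9) = -320*11/9 = -3520/9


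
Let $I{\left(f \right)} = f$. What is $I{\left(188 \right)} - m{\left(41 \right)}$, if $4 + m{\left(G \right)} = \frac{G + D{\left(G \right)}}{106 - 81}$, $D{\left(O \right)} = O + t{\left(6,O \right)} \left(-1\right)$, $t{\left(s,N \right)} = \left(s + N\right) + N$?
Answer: $\frac{4806}{25} \approx 192.24$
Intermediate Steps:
$t{\left(s,N \right)} = s + 2 N$ ($t{\left(s,N \right)} = \left(N + s\right) + N = s + 2 N$)
$D{\left(O \right)} = -6 - O$ ($D{\left(O \right)} = O + \left(6 + 2 O\right) \left(-1\right) = O - \left(6 + 2 O\right) = -6 - O$)
$m{\left(G \right)} = - \frac{106}{25}$ ($m{\left(G \right)} = -4 + \frac{G - \left(6 + G\right)}{106 - 81} = -4 - \frac{6}{25} = - \frac{106}{25}$)
$I{\left(188 \right)} - m{\left(41 \right)} = 188 - - \frac{106}{25} = 188 + \frac{106}{25} = \frac{4806}{25}$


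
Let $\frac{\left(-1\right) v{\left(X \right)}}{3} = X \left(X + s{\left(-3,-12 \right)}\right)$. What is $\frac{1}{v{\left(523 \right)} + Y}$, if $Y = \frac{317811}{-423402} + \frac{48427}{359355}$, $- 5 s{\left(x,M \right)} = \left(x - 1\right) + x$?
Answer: $- \frac{50717208570}{41729318683469869} \approx -1.2154 \cdot 10^{-6}$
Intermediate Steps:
$s{\left(x,M \right)} = \frac{1}{5} - \frac{2 x}{5}$ ($s{\left(x,M \right)} = - \frac{\left(x - 1\right) + x}{5} = - \frac{\left(-1 + x\right) + x}{5} = - \frac{-1 + 2 x}{5} = \frac{1}{5} - \frac{2 x}{5}$)
$v{\left(X \right)} = - 3 X \left(\frac{7}{5} + X\right)$ ($v{\left(X \right)} = - 3 X \left(X + \left(\frac{1}{5} - - \frac{6}{5}\right)\right) = - 3 X \left(X + \left(\frac{1}{5} + \frac{6}{5}\right)\right) = - 3 X \left(X + \frac{7}{5}\right) = - 3 X \left(\frac{7}{5} + X\right)$)
$Y = - \frac{31234294417}{50717208570}$ ($Y = 317811 \left(- \frac{1}{423402}\right) + 48427 \cdot \frac{1}{359355} = - \frac{105937}{141134} + \frac{48427}{359355} = - \frac{31234294417}{50717208570} \approx -0.61585$)
$\frac{1}{v{\left(523 \right)} + Y} = \frac{1}{\left(- \frac{3}{5}\right) 523 \left(7 + 5 \cdot 523\right) - \frac{31234294417}{50717208570}} = \frac{1}{\left(- \frac{3}{5}\right) 523 \left(7 + 2615\right) - \frac{31234294417}{50717208570}} = \frac{1}{\left(- \frac{3}{5}\right) 523 \cdot 2622 - \frac{31234294417}{50717208570}} = \frac{1}{- \frac{4113918}{5} - \frac{31234294417}{50717208570}} = \frac{1}{- \frac{41729318683469869}{50717208570}} = - \frac{50717208570}{41729318683469869}$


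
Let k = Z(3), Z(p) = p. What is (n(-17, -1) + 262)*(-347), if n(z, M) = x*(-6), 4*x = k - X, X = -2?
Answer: -176623/2 ≈ -88312.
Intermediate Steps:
k = 3
x = 5/4 (x = (3 - 1*(-2))/4 = (3 + 2)/4 = (1/4)*5 = 5/4 ≈ 1.2500)
n(z, M) = -15/2 (n(z, M) = (5/4)*(-6) = -15/2)
(n(-17, -1) + 262)*(-347) = (-15/2 + 262)*(-347) = (509/2)*(-347) = -176623/2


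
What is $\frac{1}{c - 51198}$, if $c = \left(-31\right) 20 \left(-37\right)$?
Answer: $- \frac{1}{28258} \approx -3.5388 \cdot 10^{-5}$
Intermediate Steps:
$c = 22940$ ($c = \left(-620\right) \left(-37\right) = 22940$)
$\frac{1}{c - 51198} = \frac{1}{22940 - 51198} = \frac{1}{-28258} = - \frac{1}{28258}$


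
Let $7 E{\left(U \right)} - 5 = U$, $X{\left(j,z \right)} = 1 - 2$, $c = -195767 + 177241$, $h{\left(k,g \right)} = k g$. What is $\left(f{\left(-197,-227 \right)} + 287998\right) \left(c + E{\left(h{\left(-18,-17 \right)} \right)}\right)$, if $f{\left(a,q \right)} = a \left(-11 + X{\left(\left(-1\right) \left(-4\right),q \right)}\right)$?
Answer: $- \frac{37564422302}{7} \approx -5.3663 \cdot 10^{9}$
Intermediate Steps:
$h{\left(k,g \right)} = g k$
$c = -18526$
$X{\left(j,z \right)} = -1$ ($X{\left(j,z \right)} = 1 - 2 = -1$)
$f{\left(a,q \right)} = - 12 a$ ($f{\left(a,q \right)} = a \left(-11 - 1\right) = a \left(-12\right) = - 12 a$)
$E{\left(U \right)} = \frac{5}{7} + \frac{U}{7}$
$\left(f{\left(-197,-227 \right)} + 287998\right) \left(c + E{\left(h{\left(-18,-17 \right)} \right)}\right) = \left(\left(-12\right) \left(-197\right) + 287998\right) \left(-18526 + \left(\frac{5}{7} + \frac{\left(-17\right) \left(-18\right)}{7}\right)\right) = \left(2364 + 287998\right) \left(-18526 + \left(\frac{5}{7} + \frac{1}{7} \cdot 306\right)\right) = 290362 \left(-18526 + \left(\frac{5}{7} + \frac{306}{7}\right)\right) = 290362 \left(-18526 + \frac{311}{7}\right) = 290362 \left(- \frac{129371}{7}\right) = - \frac{37564422302}{7}$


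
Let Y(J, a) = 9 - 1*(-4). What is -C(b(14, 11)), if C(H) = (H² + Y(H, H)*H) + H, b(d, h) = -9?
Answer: 45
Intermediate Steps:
Y(J, a) = 13 (Y(J, a) = 9 + 4 = 13)
C(H) = H² + 14*H (C(H) = (H² + 13*H) + H = H² + 14*H)
-C(b(14, 11)) = -(-9)*(14 - 9) = -(-9)*5 = -1*(-45) = 45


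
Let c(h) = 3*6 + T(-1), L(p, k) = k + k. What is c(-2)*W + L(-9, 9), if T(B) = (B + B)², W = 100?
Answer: 2218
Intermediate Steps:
T(B) = 4*B² (T(B) = (2*B)² = 4*B²)
L(p, k) = 2*k
c(h) = 22 (c(h) = 3*6 + 4*(-1)² = 18 + 4*1 = 18 + 4 = 22)
c(-2)*W + L(-9, 9) = 22*100 + 2*9 = 2200 + 18 = 2218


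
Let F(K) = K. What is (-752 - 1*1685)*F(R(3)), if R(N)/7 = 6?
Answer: -102354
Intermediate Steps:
R(N) = 42 (R(N) = 7*6 = 42)
(-752 - 1*1685)*F(R(3)) = (-752 - 1*1685)*42 = (-752 - 1685)*42 = -2437*42 = -102354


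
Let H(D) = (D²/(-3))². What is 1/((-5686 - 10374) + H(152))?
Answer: 9/533650276 ≈ 1.6865e-8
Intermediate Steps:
H(D) = D⁴/9 (H(D) = (D²*(-⅓))² = (-D²/3)² = D⁴/9)
1/((-5686 - 10374) + H(152)) = 1/((-5686 - 10374) + (⅑)*152⁴) = 1/(-16060 + (⅑)*533794816) = 1/(-16060 + 533794816/9) = 1/(533650276/9) = 9/533650276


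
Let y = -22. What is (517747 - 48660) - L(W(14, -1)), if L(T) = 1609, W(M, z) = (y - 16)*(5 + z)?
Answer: 467478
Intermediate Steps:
W(M, z) = -190 - 38*z (W(M, z) = (-22 - 16)*(5 + z) = -38*(5 + z) = -190 - 38*z)
(517747 - 48660) - L(W(14, -1)) = (517747 - 48660) - 1*1609 = 469087 - 1609 = 467478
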